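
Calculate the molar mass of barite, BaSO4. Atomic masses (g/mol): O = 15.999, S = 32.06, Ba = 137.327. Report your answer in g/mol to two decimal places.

M = 1(137.327) + 1(32.06) + 4(15.999)

233.38 g/mol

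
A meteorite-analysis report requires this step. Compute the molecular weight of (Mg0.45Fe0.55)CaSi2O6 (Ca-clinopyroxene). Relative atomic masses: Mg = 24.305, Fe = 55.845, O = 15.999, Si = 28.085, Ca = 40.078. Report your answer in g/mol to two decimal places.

233.89 g/mol

M = 0.45(24.305) + 0.55(55.845) + 1(40.078) + 2(28.085) + 6(15.999)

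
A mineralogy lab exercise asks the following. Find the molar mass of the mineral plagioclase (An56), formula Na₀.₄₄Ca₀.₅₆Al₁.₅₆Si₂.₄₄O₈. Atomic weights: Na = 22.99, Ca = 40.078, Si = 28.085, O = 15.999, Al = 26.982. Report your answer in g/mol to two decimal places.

The formula mass is the sum 0.44×22.99 + 0.56×40.078 + 1.56×26.982 + 2.44×28.085 + 8×15.999.

271.17 g/mol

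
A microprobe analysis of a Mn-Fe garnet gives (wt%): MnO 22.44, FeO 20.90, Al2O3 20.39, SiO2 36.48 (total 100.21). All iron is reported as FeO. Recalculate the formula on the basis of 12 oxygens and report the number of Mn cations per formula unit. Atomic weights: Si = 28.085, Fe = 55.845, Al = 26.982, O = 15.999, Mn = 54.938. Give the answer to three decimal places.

1.568 Mn apfu

22.44 wt% MnO ÷ 70.937 g/mol = 0.31634 mol, giving 0.31634 Mn and 0.31634 O.
20.90 wt% FeO ÷ 71.844 g/mol = 0.29091 mol, giving 0.29091 Fe and 0.29091 O.
20.39 wt% Al2O3 ÷ 101.961 g/mol = 0.19998 mol, giving 0.39996 Al and 0.59994 O.
36.48 wt% SiO2 ÷ 60.083 g/mol = 0.60716 mol, giving 0.60716 Si and 1.21432 O.
Oxygen sums to 2.42151; scaling by 12/2.42151 = 4.95559 puts the formula on 12 O.
Mn: 0.31634 × 4.95559 = 1.568 atoms per formula unit.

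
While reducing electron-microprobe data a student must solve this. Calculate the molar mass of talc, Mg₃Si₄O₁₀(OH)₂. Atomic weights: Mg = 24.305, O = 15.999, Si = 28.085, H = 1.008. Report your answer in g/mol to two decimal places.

379.26 g/mol

M = 3·24.305 + 4·28.085 + 12·15.999 + 2·1.008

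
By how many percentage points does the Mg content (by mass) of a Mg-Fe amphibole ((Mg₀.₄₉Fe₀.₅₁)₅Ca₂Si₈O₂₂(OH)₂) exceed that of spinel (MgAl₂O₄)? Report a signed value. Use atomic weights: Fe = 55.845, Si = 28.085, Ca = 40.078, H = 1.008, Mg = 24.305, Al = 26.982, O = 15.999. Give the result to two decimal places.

First mineral: 59.547 g Mg in 892.780 g formula = 6.67 wt% Mg.
Second mineral: 24.305 g Mg in 142.265 g formula = 17.08 wt% Mg.
6.67% − 17.08% gives a difference of -10.41 percentage points.

-10.41 percentage points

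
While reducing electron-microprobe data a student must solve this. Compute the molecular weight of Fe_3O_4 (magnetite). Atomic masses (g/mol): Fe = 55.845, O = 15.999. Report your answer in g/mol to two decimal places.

231.53 g/mol

M = 3*55.845 + 4*15.999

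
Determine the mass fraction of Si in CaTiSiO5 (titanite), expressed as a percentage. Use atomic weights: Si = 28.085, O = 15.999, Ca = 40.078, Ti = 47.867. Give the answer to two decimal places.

Formula mass = 1×40.078 + 1×47.867 + 1×28.085 + 5×15.999 = 196.025 g/mol, of which 28.085 g is Si.
So Si makes up 28.085/196.025 = 0.1433 of the mass, i.e. 14.33%.

14.33 weight percent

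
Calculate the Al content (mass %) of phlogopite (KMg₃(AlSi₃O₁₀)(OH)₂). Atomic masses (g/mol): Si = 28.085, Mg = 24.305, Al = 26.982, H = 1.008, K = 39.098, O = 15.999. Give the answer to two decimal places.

6.47 mass %

Formula mass = 1×39.098 + 3×24.305 + 1×26.982 + 3×28.085 + 12×15.999 + 2×1.008 = 417.254 g/mol, of which 26.982 g is Al.
So Al makes up 26.982/417.254 = 0.0647 of the mass, i.e. 6.47%.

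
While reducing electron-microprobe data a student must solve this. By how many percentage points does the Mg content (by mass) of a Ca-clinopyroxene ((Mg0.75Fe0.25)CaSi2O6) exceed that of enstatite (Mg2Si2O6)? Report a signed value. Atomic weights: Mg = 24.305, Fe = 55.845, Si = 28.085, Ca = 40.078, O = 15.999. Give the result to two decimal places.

Mg in (Mg0.75Fe0.25)CaSi2O6: molar mass 224.432 g/mol; 0.75×24.305 = 18.229 g → 8.12 wt%.
Mg in Mg2Si2O6: molar mass 200.774 g/mol; 2×24.305 = 48.610 g → 24.21 wt%.
Difference = 8.12 − 24.21 = -16.09 percentage points.

-16.09 percentage points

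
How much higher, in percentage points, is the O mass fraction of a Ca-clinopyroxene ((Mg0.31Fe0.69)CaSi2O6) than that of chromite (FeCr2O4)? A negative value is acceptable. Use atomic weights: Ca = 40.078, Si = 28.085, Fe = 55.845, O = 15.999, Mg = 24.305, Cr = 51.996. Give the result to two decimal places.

O in (Mg0.31Fe0.69)CaSi2O6: molar mass 238.310 g/mol; 6×15.999 = 95.994 g → 40.28 wt%.
O in FeCr2O4: molar mass 223.833 g/mol; 4×15.999 = 63.996 g → 28.59 wt%.
Difference = 40.28 − 28.59 = 11.69 percentage points.

11.69 percentage points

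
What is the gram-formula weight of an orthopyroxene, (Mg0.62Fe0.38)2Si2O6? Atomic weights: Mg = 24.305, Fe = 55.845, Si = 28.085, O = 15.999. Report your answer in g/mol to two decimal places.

The formula mass is the sum 1.24(24.305) + 0.76(55.845) + 2(28.085) + 6(15.999).

224.74 g/mol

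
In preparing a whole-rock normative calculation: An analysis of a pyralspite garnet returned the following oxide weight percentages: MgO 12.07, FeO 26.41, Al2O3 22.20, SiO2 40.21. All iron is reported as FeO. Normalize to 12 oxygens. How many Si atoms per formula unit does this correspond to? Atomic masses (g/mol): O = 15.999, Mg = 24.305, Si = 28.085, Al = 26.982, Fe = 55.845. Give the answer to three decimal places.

3.021 Si apfu

MgO (M=40.304): mol = 0.29947; Mg = 0.29947, O = 0.29947.
FeO (M=71.844): mol = 0.36760; Fe = 0.36760, O = 0.36760.
Al2O3 (M=101.961): mol = 0.21773; Al = 0.43546, O = 0.65319.
SiO2 (M=60.083): mol = 0.66924; Si = 0.66924, O = 1.33848.
ΣO = 2.65874; factor = 12/ΣO = 4.51342.
Si apfu = 0.66924 × 4.51342 = 3.021.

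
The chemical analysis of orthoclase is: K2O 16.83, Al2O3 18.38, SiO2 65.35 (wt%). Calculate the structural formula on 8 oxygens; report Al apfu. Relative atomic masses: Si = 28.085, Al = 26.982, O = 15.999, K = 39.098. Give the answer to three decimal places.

0.996 Al apfu

16.83 wt% K2O ÷ 94.195 g/mol = 0.17867 mol, giving 0.35734 K and 0.17867 O.
18.38 wt% Al2O3 ÷ 101.961 g/mol = 0.18027 mol, giving 0.36054 Al and 0.54081 O.
65.35 wt% SiO2 ÷ 60.083 g/mol = 1.08766 mol, giving 1.08766 Si and 2.17532 O.
Oxygen sums to 2.89480; scaling by 8/2.89480 = 2.76358 puts the formula on 8 O.
Al: 0.36054 × 2.76358 = 0.996 atoms per formula unit.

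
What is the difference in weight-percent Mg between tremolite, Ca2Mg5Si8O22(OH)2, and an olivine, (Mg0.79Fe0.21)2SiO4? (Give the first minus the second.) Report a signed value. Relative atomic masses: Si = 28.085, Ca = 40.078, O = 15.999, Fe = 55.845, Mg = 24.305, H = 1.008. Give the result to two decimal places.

-9.99 percentage points

Mg in Ca2Mg5Si8O22(OH)2: molar mass 812.353 g/mol; 5×24.305 = 121.525 g → 14.96 wt%.
Mg in (Mg0.79Fe0.21)2SiO4: molar mass 153.938 g/mol; 1.58×24.305 = 38.402 g → 24.95 wt%.
Difference = 14.96 − 24.95 = -9.99 percentage points.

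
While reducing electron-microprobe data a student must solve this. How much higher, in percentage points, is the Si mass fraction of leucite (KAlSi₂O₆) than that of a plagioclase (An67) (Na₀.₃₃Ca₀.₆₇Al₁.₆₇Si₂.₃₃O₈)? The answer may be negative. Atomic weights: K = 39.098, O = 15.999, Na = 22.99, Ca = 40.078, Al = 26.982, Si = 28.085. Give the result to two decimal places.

1.76 percentage points

Si in KAlSi₂O₆: molar mass 218.244 g/mol; 2×28.085 = 56.170 g → 25.74 wt%.
Si in Na₀.₃₃Ca₀.₆₇Al₁.₆₇Si₂.₃₃O₈: molar mass 272.929 g/mol; 2.33×28.085 = 65.438 g → 23.98 wt%.
Difference = 25.74 − 23.98 = 1.76 percentage points.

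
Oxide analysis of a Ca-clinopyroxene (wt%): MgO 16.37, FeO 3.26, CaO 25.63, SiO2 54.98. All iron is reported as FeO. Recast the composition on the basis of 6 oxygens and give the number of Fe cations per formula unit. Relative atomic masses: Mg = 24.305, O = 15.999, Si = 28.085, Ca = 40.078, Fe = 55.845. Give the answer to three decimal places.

0.099 Fe apfu

16.37 wt% MgO ÷ 40.304 g/mol = 0.40616 mol, giving 0.40616 Mg and 0.40616 O.
3.26 wt% FeO ÷ 71.844 g/mol = 0.04538 mol, giving 0.04538 Fe and 0.04538 O.
25.63 wt% CaO ÷ 56.077 g/mol = 0.45705 mol, giving 0.45705 Ca and 0.45705 O.
54.98 wt% SiO2 ÷ 60.083 g/mol = 0.91507 mol, giving 0.91507 Si and 1.83014 O.
Oxygen sums to 2.73873; scaling by 6/2.73873 = 2.19080 puts the formula on 6 O.
Fe: 0.04538 × 2.19080 = 0.099 atoms per formula unit.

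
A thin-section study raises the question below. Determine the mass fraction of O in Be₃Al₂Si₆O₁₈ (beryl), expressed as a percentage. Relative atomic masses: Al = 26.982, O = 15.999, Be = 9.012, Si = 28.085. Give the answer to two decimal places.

Molar mass of Be₃Al₂Si₆O₁₈: 3*9.012 + 2*26.982 + 6*28.085 + 18*15.999 = 537.492 g/mol.
Mass of O per formula unit: 18 × 15.999 = 287.982 g.
Weight fraction O = 287.982 / 537.492 = 0.5358.

53.58 weight percent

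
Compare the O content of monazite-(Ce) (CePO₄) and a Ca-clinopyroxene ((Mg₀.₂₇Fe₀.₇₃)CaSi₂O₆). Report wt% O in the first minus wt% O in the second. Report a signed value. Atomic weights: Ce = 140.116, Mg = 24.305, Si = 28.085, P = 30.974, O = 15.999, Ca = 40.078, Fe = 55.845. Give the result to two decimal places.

-12.85 percentage points

O in CePO₄: molar mass 235.086 g/mol; 4×15.999 = 63.996 g → 27.22 wt%.
O in (Mg₀.₂₇Fe₀.₇₃)CaSi₂O₆: molar mass 239.571 g/mol; 6×15.999 = 95.994 g → 40.07 wt%.
Difference = 27.22 − 40.07 = -12.85 percentage points.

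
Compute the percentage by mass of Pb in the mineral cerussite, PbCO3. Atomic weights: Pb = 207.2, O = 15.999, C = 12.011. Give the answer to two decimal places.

77.54 weight percent

M(PbCO3) = 267.208 g/mol.
Pb contributes 1 × 207.2 = 207.200 g per mole.
207.200/267.208 = 0.7754 → 77.54%.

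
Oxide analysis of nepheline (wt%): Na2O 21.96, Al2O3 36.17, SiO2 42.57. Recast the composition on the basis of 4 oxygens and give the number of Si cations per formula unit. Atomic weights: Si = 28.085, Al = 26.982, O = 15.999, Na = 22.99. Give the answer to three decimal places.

0.999 Si apfu

Na2O: 21.96/61.979 = 0.35431 mol → 0.70862 mol Na, 0.35431 mol O.
Al2O3: 36.17/101.961 = 0.35474 mol → 0.70948 mol Al, 1.06422 mol O.
SiO2: 42.57/60.083 = 0.70852 mol → 0.70852 mol Si, 1.41704 mol O.
Total oxygen = 2.83557 mol. Normalization factor = 4/2.83557 = 1.41065.
Si per 4 O = 0.70852 × 1.41065 = 0.999.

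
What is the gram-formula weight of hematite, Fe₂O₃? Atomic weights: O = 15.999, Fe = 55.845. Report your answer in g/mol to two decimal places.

The formula mass is the sum 2*55.845 + 3*15.999.

159.69 g/mol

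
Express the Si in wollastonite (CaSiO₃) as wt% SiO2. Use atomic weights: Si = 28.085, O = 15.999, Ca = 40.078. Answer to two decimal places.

51.72 wt%

Molar mass of CaSiO₃ = 1×40.078 + 1×28.085 + 3×15.999 = 116.160 g/mol.
Each formula unit contains 1 Si, equivalent to 1/1 = 1.0000 mol SiO2.
M(SiO2) = 1×28.085 + 2×15.999 = 60.083 g/mol.
Mass of SiO2 per formula unit = 1.0000 × 60.083 = 60.083 g.
SiO2 wt% = 60.083 / 116.160 × 100 = 51.72%.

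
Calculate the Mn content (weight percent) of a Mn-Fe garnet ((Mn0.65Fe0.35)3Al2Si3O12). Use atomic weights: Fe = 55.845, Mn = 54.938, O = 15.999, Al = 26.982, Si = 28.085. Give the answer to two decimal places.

21.60 weight percent

Formula mass = 1.95×54.938 + 1.05×55.845 + 2×26.982 + 3×28.085 + 12×15.999 = 495.973 g/mol, of which 107.129 g is Mn.
So Mn makes up 107.129/495.973 = 0.2160 of the mass, i.e. 21.60%.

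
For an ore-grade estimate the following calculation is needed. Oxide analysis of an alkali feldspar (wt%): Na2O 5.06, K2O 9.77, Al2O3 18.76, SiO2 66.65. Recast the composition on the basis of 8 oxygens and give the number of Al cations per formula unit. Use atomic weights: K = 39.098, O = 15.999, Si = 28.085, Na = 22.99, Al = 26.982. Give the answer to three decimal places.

0.996 Al apfu

5.06 wt% Na2O ÷ 61.979 g/mol = 0.08164 mol, giving 0.16328 Na and 0.08164 O.
9.77 wt% K2O ÷ 94.195 g/mol = 0.10372 mol, giving 0.20744 K and 0.10372 O.
18.76 wt% Al2O3 ÷ 101.961 g/mol = 0.18399 mol, giving 0.36798 Al and 0.55197 O.
66.65 wt% SiO2 ÷ 60.083 g/mol = 1.10930 mol, giving 1.10930 Si and 2.21860 O.
Oxygen sums to 2.95593; scaling by 8/2.95593 = 2.70642 puts the formula on 8 O.
Al: 0.36798 × 2.70642 = 0.996 atoms per formula unit.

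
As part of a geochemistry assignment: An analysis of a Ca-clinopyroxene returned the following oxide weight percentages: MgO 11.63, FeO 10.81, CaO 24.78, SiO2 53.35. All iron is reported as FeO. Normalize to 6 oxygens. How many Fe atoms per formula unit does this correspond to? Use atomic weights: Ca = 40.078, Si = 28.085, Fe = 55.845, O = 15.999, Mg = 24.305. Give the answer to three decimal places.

0.340 Fe apfu

11.63 wt% MgO ÷ 40.304 g/mol = 0.28856 mol, giving 0.28856 Mg and 0.28856 O.
10.81 wt% FeO ÷ 71.844 g/mol = 0.15046 mol, giving 0.15046 Fe and 0.15046 O.
24.78 wt% CaO ÷ 56.077 g/mol = 0.44189 mol, giving 0.44189 Ca and 0.44189 O.
53.35 wt% SiO2 ÷ 60.083 g/mol = 0.88794 mol, giving 0.88794 Si and 1.77588 O.
Oxygen sums to 2.65679; scaling by 6/2.65679 = 2.25836 puts the formula on 6 O.
Fe: 0.15046 × 2.25836 = 0.340 atoms per formula unit.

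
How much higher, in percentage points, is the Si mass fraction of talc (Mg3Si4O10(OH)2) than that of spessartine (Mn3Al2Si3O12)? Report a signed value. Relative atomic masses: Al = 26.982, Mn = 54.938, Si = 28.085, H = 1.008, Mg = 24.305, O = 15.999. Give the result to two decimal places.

First mineral: 112.340 g Si in 379.259 g formula = 29.62 wt% Si.
Second mineral: 84.255 g Si in 495.021 g formula = 17.02 wt% Si.
29.62% − 17.02% gives a difference of 12.60 percentage points.

12.60 percentage points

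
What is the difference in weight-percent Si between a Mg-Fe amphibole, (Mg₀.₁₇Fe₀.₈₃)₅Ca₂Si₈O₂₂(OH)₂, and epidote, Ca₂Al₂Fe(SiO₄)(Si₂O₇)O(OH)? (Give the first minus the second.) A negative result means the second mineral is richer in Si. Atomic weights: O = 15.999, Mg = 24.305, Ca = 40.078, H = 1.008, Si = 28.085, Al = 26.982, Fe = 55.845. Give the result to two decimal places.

6.38 percentage points

Si in (Mg₀.₁₇Fe₀.₈₃)₅Ca₂Si₈O₂₂(OH)₂: molar mass 943.244 g/mol; 8×28.085 = 224.680 g → 23.82 wt%.
Si in Ca₂Al₂Fe(SiO₄)(Si₂O₇)O(OH): molar mass 483.215 g/mol; 3×28.085 = 84.255 g → 17.44 wt%.
Difference = 23.82 − 17.44 = 6.38 percentage points.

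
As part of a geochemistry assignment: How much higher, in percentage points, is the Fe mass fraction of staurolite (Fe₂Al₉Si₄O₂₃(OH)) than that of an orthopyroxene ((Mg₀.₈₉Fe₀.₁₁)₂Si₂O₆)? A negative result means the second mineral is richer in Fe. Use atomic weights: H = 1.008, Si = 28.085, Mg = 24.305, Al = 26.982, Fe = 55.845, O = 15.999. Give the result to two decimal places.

7.20 percentage points

M(Fe₂Al₉Si₄O₂₃(OH)) = 851.852 g/mol, so wt% Fe = 111.690/851.852 × 100 = 13.11%.
M((Mg₀.₈₉Fe₀.₁₁)₂Si₂O₆) = 207.713 g/mol, so wt% Fe = 12.286/207.713 × 100 = 5.91%.
13.11 − 5.91 = 7.20 pp.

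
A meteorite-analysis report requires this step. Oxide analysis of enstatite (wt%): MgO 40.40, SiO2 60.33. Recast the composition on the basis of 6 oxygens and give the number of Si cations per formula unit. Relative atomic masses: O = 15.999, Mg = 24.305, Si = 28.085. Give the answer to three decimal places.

2.001 Si apfu

40.40 wt% MgO ÷ 40.304 g/mol = 1.00238 mol, giving 1.00238 Mg and 1.00238 O.
60.33 wt% SiO2 ÷ 60.083 g/mol = 1.00411 mol, giving 1.00411 Si and 2.00822 O.
Oxygen sums to 3.01060; scaling by 6/3.01060 = 1.99296 puts the formula on 6 O.
Si: 1.00411 × 1.99296 = 2.001 atoms per formula unit.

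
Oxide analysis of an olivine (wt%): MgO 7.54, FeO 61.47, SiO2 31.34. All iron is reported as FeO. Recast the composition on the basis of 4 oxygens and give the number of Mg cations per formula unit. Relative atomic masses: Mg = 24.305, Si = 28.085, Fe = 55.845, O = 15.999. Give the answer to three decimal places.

0.359 Mg apfu

MgO (M=40.304): mol = 0.18708; Mg = 0.18708, O = 0.18708.
FeO (M=71.844): mol = 0.85560; Fe = 0.85560, O = 0.85560.
SiO2 (M=60.083): mol = 0.52161; Si = 0.52161, O = 1.04322.
ΣO = 2.08590; factor = 4/ΣO = 1.91764.
Mg apfu = 0.18708 × 1.91764 = 0.359.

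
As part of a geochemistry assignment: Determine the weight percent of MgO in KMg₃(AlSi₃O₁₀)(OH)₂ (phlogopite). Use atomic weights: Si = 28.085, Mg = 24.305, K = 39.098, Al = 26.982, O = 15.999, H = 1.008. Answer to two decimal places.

M(KMg₃(AlSi₃O₁₀)(OH)₂) = 417.254 g/mol; M(MgO) = 40.304 g/mol.
Moles MgO per formula unit = 3 Mg ÷ 1 = 3.0000.
MgO fraction = (3.0000 × 40.304) / 417.254 = 120.912/417.254 = 0.2898.

28.98 wt%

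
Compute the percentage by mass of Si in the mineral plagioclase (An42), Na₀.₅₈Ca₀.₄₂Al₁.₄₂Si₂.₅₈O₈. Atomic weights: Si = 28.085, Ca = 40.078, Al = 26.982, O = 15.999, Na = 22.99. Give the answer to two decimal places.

M(Na₀.₅₈Ca₀.₄₂Al₁.₄₂Si₂.₅₈O₈) = 268.933 g/mol.
Si contributes 2.58 × 28.085 = 72.459 g per mole.
72.459/268.933 = 0.2694 → 26.94%.

26.94 mass %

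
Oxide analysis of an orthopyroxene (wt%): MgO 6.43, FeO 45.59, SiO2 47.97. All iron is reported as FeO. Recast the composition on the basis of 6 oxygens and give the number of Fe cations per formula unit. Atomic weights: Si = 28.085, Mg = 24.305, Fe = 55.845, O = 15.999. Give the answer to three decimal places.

MgO: 6.43/40.304 = 0.15954 mol → 0.15954 mol Mg, 0.15954 mol O.
FeO: 45.59/71.844 = 0.63457 mol → 0.63457 mol Fe, 0.63457 mol O.
SiO2: 47.97/60.083 = 0.79840 mol → 0.79840 mol Si, 1.59680 mol O.
Total oxygen = 2.39091 mol. Normalization factor = 6/2.39091 = 2.50950.
Fe per 6 O = 0.63457 × 2.50950 = 1.592.

1.592 Fe apfu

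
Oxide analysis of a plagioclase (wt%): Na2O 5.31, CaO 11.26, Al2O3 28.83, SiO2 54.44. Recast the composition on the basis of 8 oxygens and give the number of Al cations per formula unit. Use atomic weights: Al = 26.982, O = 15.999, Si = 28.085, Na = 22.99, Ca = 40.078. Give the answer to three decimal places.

1.535 Al apfu

Na2O (M=61.979): mol = 0.08567; Na = 0.17134, O = 0.08567.
CaO (M=56.077): mol = 0.20080; Ca = 0.20080, O = 0.20080.
Al2O3 (M=101.961): mol = 0.28276; Al = 0.56552, O = 0.84828.
SiO2 (M=60.083): mol = 0.90608; Si = 0.90608, O = 1.81216.
ΣO = 2.94691; factor = 8/ΣO = 2.71471.
Al apfu = 0.56552 × 2.71471 = 1.535.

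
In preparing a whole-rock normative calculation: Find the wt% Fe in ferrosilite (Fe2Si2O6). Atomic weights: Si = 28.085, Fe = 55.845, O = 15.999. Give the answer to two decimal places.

42.33 weight percent

Formula mass = 2×55.845 + 2×28.085 + 6×15.999 = 263.854 g/mol, of which 111.690 g is Fe.
So Fe makes up 111.690/263.854 = 0.4233 of the mass, i.e. 42.33%.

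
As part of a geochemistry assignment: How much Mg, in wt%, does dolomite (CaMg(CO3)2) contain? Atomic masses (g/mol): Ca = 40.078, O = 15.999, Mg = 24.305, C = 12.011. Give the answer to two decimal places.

Molar mass of CaMg(CO3)2: 1*40.078 + 1*24.305 + 2*12.011 + 6*15.999 = 184.399 g/mol.
Mass of Mg per formula unit: 1 × 24.305 = 24.305 g.
Weight fraction Mg = 24.305 / 184.399 = 0.1318.

13.18 wt%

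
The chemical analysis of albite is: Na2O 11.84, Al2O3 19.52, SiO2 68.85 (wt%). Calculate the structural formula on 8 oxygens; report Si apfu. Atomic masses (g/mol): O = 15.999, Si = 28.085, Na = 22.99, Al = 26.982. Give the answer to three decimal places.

2.999 Si apfu

11.84 wt% Na2O ÷ 61.979 g/mol = 0.19103 mol, giving 0.38206 Na and 0.19103 O.
19.52 wt% Al2O3 ÷ 101.961 g/mol = 0.19145 mol, giving 0.38290 Al and 0.57435 O.
68.85 wt% SiO2 ÷ 60.083 g/mol = 1.14591 mol, giving 1.14591 Si and 2.29182 O.
Oxygen sums to 3.05720; scaling by 8/3.05720 = 2.61677 puts the formula on 8 O.
Si: 1.14591 × 2.61677 = 2.999 atoms per formula unit.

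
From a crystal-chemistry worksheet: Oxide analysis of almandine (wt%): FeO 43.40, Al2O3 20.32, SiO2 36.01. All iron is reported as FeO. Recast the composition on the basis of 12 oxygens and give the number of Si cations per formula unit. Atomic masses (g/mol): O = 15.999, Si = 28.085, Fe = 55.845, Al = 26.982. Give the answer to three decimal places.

2.996 Si apfu

43.40 wt% FeO ÷ 71.844 g/mol = 0.60409 mol, giving 0.60409 Fe and 0.60409 O.
20.32 wt% Al2O3 ÷ 101.961 g/mol = 0.19929 mol, giving 0.39858 Al and 0.59787 O.
36.01 wt% SiO2 ÷ 60.083 g/mol = 0.59934 mol, giving 0.59934 Si and 1.19868 O.
Oxygen sums to 2.40064; scaling by 12/2.40064 = 4.99867 puts the formula on 12 O.
Si: 0.59934 × 4.99867 = 2.996 atoms per formula unit.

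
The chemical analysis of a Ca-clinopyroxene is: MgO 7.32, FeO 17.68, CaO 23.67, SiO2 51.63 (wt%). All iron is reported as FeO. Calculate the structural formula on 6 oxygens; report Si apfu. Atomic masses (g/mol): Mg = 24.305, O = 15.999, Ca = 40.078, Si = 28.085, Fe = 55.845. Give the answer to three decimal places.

2.007 Si apfu

MgO: 7.32/40.304 = 0.18162 mol → 0.18162 mol Mg, 0.18162 mol O.
FeO: 17.68/71.844 = 0.24609 mol → 0.24609 mol Fe, 0.24609 mol O.
CaO: 23.67/56.077 = 0.42210 mol → 0.42210 mol Ca, 0.42210 mol O.
SiO2: 51.63/60.083 = 0.85931 mol → 0.85931 mol Si, 1.71862 mol O.
Total oxygen = 2.56843 mol. Normalization factor = 6/2.56843 = 2.33606.
Si per 6 O = 0.85931 × 2.33606 = 2.007.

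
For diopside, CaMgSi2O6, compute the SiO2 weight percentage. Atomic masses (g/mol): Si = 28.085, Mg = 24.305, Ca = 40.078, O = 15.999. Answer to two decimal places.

55.49 wt%

Molar mass of CaMgSi2O6 = 1·40.078 + 1·24.305 + 2·28.085 + 6·15.999 = 216.547 g/mol.
Each formula unit contains 2 Si, equivalent to 2/1 = 2.0000 mol SiO2.
M(SiO2) = 1×28.085 + 2×15.999 = 60.083 g/mol.
Mass of SiO2 per formula unit = 2.0000 × 60.083 = 120.166 g.
SiO2 wt% = 120.166 / 216.547 × 100 = 55.49%.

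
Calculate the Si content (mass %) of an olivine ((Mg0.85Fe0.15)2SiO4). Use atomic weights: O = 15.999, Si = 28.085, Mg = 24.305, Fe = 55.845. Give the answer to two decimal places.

M((Mg0.85Fe0.15)2SiO4) = 150.153 g/mol.
Si contributes 1 × 28.085 = 28.085 g per mole.
28.085/150.153 = 0.1870 → 18.70%.

18.70 mass %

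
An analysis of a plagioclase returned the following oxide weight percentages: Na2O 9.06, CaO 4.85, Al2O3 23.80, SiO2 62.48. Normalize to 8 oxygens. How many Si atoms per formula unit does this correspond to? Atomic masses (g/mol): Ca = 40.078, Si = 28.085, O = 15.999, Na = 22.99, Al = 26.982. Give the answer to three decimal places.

9.06 wt% Na2O ÷ 61.979 g/mol = 0.14618 mol, giving 0.29236 Na and 0.14618 O.
4.85 wt% CaO ÷ 56.077 g/mol = 0.08649 mol, giving 0.08649 Ca and 0.08649 O.
23.80 wt% Al2O3 ÷ 101.961 g/mol = 0.23342 mol, giving 0.46684 Al and 0.70026 O.
62.48 wt% SiO2 ÷ 60.083 g/mol = 1.03989 mol, giving 1.03989 Si and 2.07978 O.
Oxygen sums to 3.01271; scaling by 8/3.01271 = 2.65542 puts the formula on 8 O.
Si: 1.03989 × 2.65542 = 2.761 atoms per formula unit.

2.761 Si apfu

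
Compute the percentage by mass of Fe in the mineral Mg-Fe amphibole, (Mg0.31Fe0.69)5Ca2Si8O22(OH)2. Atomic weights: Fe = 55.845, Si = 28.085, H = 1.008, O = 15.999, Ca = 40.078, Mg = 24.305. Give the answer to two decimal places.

M((Mg0.31Fe0.69)5Ca2Si8O22(OH)2) = 921.166 g/mol.
Fe contributes 3.45 × 55.845 = 192.665 g per mole.
192.665/921.166 = 0.2092 → 20.92%.

20.92 weight percent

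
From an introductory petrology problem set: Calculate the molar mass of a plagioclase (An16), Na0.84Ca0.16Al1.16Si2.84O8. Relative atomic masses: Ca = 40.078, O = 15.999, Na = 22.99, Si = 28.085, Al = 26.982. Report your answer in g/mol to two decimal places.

264.78 g/mol

The formula mass is the sum 0.84×22.99 + 0.16×40.078 + 1.16×26.982 + 2.84×28.085 + 8×15.999.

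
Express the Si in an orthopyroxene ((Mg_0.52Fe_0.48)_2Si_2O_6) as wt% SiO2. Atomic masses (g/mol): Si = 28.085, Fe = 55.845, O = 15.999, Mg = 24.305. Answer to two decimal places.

52.01 wt%

Formula mass = 231.052 g/mol.
2 Si → 2.0000 mol SiO2 per formula unit; M(SiO2) = 60.083, so SiO2 mass = 120.166 g.
120.166/231.052 × 100 = 52.01 wt%.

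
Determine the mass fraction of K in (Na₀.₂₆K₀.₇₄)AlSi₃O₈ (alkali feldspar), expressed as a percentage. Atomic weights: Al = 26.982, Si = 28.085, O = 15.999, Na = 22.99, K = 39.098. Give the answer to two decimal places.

10.55 mass %

M((Na₀.₂₆K₀.₇₄)AlSi₃O₈) = 274.139 g/mol.
K contributes 0.74 × 39.098 = 28.933 g per mole.
28.933/274.139 = 0.1055 → 10.55%.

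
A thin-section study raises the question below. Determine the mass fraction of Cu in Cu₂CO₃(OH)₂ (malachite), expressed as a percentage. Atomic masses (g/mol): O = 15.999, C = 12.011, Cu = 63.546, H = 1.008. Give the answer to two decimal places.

57.48 weight percent

Molar mass of Cu₂CO₃(OH)₂: 2*63.546 + 1*12.011 + 5*15.999 + 2*1.008 = 221.114 g/mol.
Mass of Cu per formula unit: 2 × 63.546 = 127.092 g.
Weight fraction Cu = 127.092 / 221.114 = 0.5748.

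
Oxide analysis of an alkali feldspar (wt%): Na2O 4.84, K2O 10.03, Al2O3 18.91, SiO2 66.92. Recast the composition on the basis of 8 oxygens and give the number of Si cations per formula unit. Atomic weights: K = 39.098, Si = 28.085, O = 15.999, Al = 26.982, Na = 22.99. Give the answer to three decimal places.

Na2O: 4.84/61.979 = 0.07809 mol → 0.15618 mol Na, 0.07809 mol O.
K2O: 10.03/94.195 = 0.10648 mol → 0.21296 mol K, 0.10648 mol O.
Al2O3: 18.91/101.961 = 0.18546 mol → 0.37092 mol Al, 0.55638 mol O.
SiO2: 66.92/60.083 = 1.11379 mol → 1.11379 mol Si, 2.22758 mol O.
Total oxygen = 2.96853 mol. Normalization factor = 8/2.96853 = 2.69494.
Si per 8 O = 1.11379 × 2.69494 = 3.002.

3.002 Si apfu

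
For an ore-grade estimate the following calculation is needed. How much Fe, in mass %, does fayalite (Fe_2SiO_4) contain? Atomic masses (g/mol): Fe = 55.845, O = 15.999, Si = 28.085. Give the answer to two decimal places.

54.81 mass %

M(Fe_2SiO_4) = 203.771 g/mol.
Fe contributes 2 × 55.845 = 111.690 g per mole.
111.690/203.771 = 0.5481 → 54.81%.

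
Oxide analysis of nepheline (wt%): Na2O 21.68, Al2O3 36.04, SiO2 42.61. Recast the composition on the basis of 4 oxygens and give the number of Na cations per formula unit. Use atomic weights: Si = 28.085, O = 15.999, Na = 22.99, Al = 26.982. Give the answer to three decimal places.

0.989 Na apfu

21.68 wt% Na2O ÷ 61.979 g/mol = 0.34980 mol, giving 0.69960 Na and 0.34980 O.
36.04 wt% Al2O3 ÷ 101.961 g/mol = 0.35347 mol, giving 0.70694 Al and 1.06041 O.
42.61 wt% SiO2 ÷ 60.083 g/mol = 0.70919 mol, giving 0.70919 Si and 1.41838 O.
Oxygen sums to 2.82859; scaling by 4/2.82859 = 1.41413 puts the formula on 4 O.
Na: 0.69960 × 1.41413 = 0.989 atoms per formula unit.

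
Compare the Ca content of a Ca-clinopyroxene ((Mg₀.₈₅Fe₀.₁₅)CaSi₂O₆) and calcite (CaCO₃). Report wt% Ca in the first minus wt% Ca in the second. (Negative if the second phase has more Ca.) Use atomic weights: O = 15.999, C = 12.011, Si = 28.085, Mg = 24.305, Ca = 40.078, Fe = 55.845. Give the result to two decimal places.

First mineral: 40.078 g Ca in 221.278 g formula = 18.11 wt% Ca.
Second mineral: 40.078 g Ca in 100.086 g formula = 40.04 wt% Ca.
18.11% − 40.04% gives a difference of -21.93 percentage points.

-21.93 percentage points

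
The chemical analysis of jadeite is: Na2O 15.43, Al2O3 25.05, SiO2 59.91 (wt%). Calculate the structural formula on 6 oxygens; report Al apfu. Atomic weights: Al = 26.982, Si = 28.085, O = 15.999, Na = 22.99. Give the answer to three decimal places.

Na2O (M=61.979): mol = 0.24896; Na = 0.49792, O = 0.24896.
Al2O3 (M=101.961): mol = 0.24568; Al = 0.49136, O = 0.73704.
SiO2 (M=60.083): mol = 0.99712; Si = 0.99712, O = 1.99424.
ΣO = 2.98024; factor = 6/ΣO = 2.01326.
Al apfu = 0.49136 × 2.01326 = 0.989.

0.989 Al apfu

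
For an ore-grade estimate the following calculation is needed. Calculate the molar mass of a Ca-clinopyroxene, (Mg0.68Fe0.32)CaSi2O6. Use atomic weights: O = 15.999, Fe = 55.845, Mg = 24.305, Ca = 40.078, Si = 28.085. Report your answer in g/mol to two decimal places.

226.64 g/mol

The formula mass is the sum 0.68×24.305 + 0.32×55.845 + 1×40.078 + 2×28.085 + 6×15.999.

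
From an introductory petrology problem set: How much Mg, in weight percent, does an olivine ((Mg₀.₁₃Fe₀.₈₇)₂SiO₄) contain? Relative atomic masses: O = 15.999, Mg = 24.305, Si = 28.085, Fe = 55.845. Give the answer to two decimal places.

Molar mass of (Mg₀.₁₃Fe₀.₈₇)₂SiO₄: 0.26*24.305 + 1.74*55.845 + 1*28.085 + 4*15.999 = 195.571 g/mol.
Mass of Mg per formula unit: 0.26 × 24.305 = 6.319 g.
Weight fraction Mg = 6.319 / 195.571 = 0.0323.

3.23 weight percent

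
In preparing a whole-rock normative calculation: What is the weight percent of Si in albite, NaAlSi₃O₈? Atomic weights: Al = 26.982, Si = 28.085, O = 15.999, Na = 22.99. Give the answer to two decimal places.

Molar mass of NaAlSi₃O₈: 1·22.99 + 1·26.982 + 3·28.085 + 8·15.999 = 262.219 g/mol.
Mass of Si per formula unit: 3 × 28.085 = 84.255 g.
Weight fraction Si = 84.255 / 262.219 = 0.3213.

32.13 wt%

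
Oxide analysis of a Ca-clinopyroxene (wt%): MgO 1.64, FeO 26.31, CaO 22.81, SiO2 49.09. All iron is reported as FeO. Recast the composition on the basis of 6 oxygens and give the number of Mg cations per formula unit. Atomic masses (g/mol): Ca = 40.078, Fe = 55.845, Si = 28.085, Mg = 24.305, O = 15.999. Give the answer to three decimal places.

0.100 Mg apfu

1.64 wt% MgO ÷ 40.304 g/mol = 0.04069 mol, giving 0.04069 Mg and 0.04069 O.
26.31 wt% FeO ÷ 71.844 g/mol = 0.36621 mol, giving 0.36621 Fe and 0.36621 O.
22.81 wt% CaO ÷ 56.077 g/mol = 0.40676 mol, giving 0.40676 Ca and 0.40676 O.
49.09 wt% SiO2 ÷ 60.083 g/mol = 0.81704 mol, giving 0.81704 Si and 1.63408 O.
Oxygen sums to 2.44774; scaling by 6/2.44774 = 2.45124 puts the formula on 6 O.
Mg: 0.04069 × 2.45124 = 0.100 atoms per formula unit.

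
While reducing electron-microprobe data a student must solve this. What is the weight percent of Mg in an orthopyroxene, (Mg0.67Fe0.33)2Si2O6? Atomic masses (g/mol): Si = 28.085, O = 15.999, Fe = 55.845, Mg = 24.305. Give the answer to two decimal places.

14.70 mass %

Formula mass = 1.34·24.305 + 0.66·55.845 + 2·28.085 + 6·15.999 = 221.590 g/mol, of which 32.569 g is Mg.
So Mg makes up 32.569/221.590 = 0.1470 of the mass, i.e. 14.70%.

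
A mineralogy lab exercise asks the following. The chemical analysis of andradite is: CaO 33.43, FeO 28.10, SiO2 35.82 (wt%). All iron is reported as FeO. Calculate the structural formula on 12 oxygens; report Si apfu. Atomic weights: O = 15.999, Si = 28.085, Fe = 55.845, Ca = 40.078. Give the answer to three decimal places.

3.282 Si apfu

33.43 wt% CaO ÷ 56.077 g/mol = 0.59614 mol, giving 0.59614 Ca and 0.59614 O.
28.10 wt% FeO ÷ 71.844 g/mol = 0.39113 mol, giving 0.39113 Fe and 0.39113 O.
35.82 wt% SiO2 ÷ 60.083 g/mol = 0.59618 mol, giving 0.59618 Si and 1.19236 O.
Oxygen sums to 2.17963; scaling by 12/2.17963 = 5.50552 puts the formula on 12 O.
Si: 0.59618 × 5.50552 = 3.282 atoms per formula unit.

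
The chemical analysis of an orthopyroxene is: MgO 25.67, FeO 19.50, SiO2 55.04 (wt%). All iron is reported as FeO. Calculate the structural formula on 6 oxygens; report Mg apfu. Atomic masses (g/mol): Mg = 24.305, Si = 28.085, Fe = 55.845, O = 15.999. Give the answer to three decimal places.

1.394 Mg apfu

MgO: 25.67/40.304 = 0.63691 mol → 0.63691 mol Mg, 0.63691 mol O.
FeO: 19.50/71.844 = 0.27142 mol → 0.27142 mol Fe, 0.27142 mol O.
SiO2: 55.04/60.083 = 0.91607 mol → 0.91607 mol Si, 1.83214 mol O.
Total oxygen = 2.74047 mol. Normalization factor = 6/2.74047 = 2.18941.
Mg per 6 O = 0.63691 × 2.18941 = 1.394.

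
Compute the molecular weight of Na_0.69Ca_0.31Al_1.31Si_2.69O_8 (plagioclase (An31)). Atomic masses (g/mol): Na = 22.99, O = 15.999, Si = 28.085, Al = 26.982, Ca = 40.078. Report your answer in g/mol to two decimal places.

The formula mass is the sum 0.69(22.99) + 0.31(40.078) + 1.31(26.982) + 2.69(28.085) + 8(15.999).

267.17 g/mol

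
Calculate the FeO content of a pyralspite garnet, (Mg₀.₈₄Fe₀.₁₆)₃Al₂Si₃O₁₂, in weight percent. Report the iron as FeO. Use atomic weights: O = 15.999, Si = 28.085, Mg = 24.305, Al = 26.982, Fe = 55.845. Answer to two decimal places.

8.24 wt%

M((Mg₀.₈₄Fe₀.₁₆)₃Al₂Si₃O₁₂) = 418.261 g/mol; M(FeO) = 71.844 g/mol.
Moles FeO per formula unit = 0.48 Fe ÷ 1 = 0.4800.
FeO fraction = (0.4800 × 71.844) / 418.261 = 34.485/418.261 = 0.0824.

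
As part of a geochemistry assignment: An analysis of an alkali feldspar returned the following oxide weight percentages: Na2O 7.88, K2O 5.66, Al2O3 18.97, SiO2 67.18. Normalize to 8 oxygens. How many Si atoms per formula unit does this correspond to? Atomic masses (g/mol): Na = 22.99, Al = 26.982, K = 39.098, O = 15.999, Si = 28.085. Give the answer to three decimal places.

7.88 wt% Na2O ÷ 61.979 g/mol = 0.12714 mol, giving 0.25428 Na and 0.12714 O.
5.66 wt% K2O ÷ 94.195 g/mol = 0.06009 mol, giving 0.12018 K and 0.06009 O.
18.97 wt% Al2O3 ÷ 101.961 g/mol = 0.18605 mol, giving 0.37210 Al and 0.55815 O.
67.18 wt% SiO2 ÷ 60.083 g/mol = 1.11812 mol, giving 1.11812 Si and 2.23624 O.
Oxygen sums to 2.98162; scaling by 8/2.98162 = 2.68311 puts the formula on 8 O.
Si: 1.11812 × 2.68311 = 3.000 atoms per formula unit.

3.000 Si apfu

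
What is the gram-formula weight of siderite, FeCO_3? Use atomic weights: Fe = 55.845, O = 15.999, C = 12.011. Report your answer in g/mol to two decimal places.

The formula mass is the sum 1×55.845 + 1×12.011 + 3×15.999.

115.85 g/mol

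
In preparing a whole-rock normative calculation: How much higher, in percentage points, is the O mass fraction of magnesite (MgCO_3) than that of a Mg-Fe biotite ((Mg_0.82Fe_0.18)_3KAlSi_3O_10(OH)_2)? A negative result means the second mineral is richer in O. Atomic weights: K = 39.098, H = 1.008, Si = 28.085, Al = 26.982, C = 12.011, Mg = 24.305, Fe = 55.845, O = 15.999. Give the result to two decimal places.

O in MgCO_3: molar mass 84.313 g/mol; 3×15.999 = 47.997 g → 56.93 wt%.
O in (Mg_0.82Fe_0.18)_3KAlSi_3O_10(OH)_2: molar mass 434.286 g/mol; 12×15.999 = 191.988 g → 44.21 wt%.
Difference = 56.93 − 44.21 = 12.72 percentage points.

12.72 percentage points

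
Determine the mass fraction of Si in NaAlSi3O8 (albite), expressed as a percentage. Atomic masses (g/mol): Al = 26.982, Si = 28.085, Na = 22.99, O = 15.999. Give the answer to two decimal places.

32.13 weight percent

Molar mass of NaAlSi3O8: 1×22.99 + 1×26.982 + 3×28.085 + 8×15.999 = 262.219 g/mol.
Mass of Si per formula unit: 3 × 28.085 = 84.255 g.
Weight fraction Si = 84.255 / 262.219 = 0.3213.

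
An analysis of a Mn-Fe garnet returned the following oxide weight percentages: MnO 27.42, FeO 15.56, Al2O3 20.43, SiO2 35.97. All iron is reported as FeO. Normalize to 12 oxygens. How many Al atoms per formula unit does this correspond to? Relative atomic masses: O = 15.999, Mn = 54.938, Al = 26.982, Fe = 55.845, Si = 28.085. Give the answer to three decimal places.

MnO (M=70.937): mol = 0.38654; Mn = 0.38654, O = 0.38654.
FeO (M=71.844): mol = 0.21658; Fe = 0.21658, O = 0.21658.
Al2O3 (M=101.961): mol = 0.20037; Al = 0.40074, O = 0.60111.
SiO2 (M=60.083): mol = 0.59867; Si = 0.59867, O = 1.19734.
ΣO = 2.40157; factor = 12/ΣO = 4.99673.
Al apfu = 0.40074 × 4.99673 = 2.002.

2.002 Al apfu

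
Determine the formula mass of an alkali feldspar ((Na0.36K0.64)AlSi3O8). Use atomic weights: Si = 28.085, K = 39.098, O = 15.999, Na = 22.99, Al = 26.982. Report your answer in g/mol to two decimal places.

272.53 g/mol

M = 0.36×22.99 + 0.64×39.098 + 1×26.982 + 3×28.085 + 8×15.999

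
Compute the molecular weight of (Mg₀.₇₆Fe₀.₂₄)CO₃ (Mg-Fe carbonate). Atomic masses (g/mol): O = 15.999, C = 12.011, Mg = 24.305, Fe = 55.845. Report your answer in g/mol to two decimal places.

91.88 g/mol

The formula mass is the sum 0.76(24.305) + 0.24(55.845) + 1(12.011) + 3(15.999).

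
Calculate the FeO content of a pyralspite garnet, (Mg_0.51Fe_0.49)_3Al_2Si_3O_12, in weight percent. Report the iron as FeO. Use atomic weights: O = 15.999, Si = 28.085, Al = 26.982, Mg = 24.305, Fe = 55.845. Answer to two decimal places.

23.50 wt%

M((Mg_0.51Fe_0.49)_3Al_2Si_3O_12) = 449.486 g/mol; M(FeO) = 71.844 g/mol.
Moles FeO per formula unit = 1.47 Fe ÷ 1 = 1.4700.
FeO fraction = (1.4700 × 71.844) / 449.486 = 105.611/449.486 = 0.2350.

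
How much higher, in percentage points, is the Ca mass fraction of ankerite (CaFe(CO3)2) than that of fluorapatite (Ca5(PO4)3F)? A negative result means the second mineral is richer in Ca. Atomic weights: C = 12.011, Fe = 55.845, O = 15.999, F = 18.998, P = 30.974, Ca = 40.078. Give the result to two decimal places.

-21.18 percentage points

Ca in CaFe(CO3)2: molar mass 215.939 g/mol; 1×40.078 = 40.078 g → 18.56 wt%.
Ca in Ca5(PO4)3F: molar mass 504.298 g/mol; 5×40.078 = 200.390 g → 39.74 wt%.
Difference = 18.56 − 39.74 = -21.18 percentage points.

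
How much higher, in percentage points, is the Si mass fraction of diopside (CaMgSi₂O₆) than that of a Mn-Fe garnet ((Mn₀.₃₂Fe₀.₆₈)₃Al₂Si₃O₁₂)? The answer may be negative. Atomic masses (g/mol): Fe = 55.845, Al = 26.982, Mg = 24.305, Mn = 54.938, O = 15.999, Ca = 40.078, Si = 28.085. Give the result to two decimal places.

First mineral: 56.170 g Si in 216.547 g formula = 25.94 wt% Si.
Second mineral: 84.255 g Si in 496.871 g formula = 16.96 wt% Si.
25.94% − 16.96% gives a difference of 8.98 percentage points.

8.98 percentage points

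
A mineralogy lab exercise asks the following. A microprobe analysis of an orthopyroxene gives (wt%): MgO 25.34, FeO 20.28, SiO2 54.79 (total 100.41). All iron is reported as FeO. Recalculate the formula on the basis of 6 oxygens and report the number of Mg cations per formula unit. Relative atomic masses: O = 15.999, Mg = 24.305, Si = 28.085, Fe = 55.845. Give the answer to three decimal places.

1.379 Mg apfu

25.34 wt% MgO ÷ 40.304 g/mol = 0.62872 mol, giving 0.62872 Mg and 0.62872 O.
20.28 wt% FeO ÷ 71.844 g/mol = 0.28228 mol, giving 0.28228 Fe and 0.28228 O.
54.79 wt% SiO2 ÷ 60.083 g/mol = 0.91191 mol, giving 0.91191 Si and 1.82382 O.
Oxygen sums to 2.73482; scaling by 6/2.73482 = 2.19393 puts the formula on 6 O.
Mg: 0.62872 × 2.19393 = 1.379 atoms per formula unit.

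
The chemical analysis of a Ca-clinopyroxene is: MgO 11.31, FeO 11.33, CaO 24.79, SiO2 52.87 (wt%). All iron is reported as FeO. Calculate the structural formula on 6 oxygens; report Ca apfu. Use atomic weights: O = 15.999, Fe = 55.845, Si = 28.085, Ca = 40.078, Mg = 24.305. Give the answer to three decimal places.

MgO (M=40.304): mol = 0.28062; Mg = 0.28062, O = 0.28062.
FeO (M=71.844): mol = 0.15770; Fe = 0.15770, O = 0.15770.
CaO (M=56.077): mol = 0.44207; Ca = 0.44207, O = 0.44207.
SiO2 (M=60.083): mol = 0.87995; Si = 0.87995, O = 1.75990.
ΣO = 2.64029; factor = 6/ΣO = 2.27248.
Ca apfu = 0.44207 × 2.27248 = 1.005.

1.005 Ca apfu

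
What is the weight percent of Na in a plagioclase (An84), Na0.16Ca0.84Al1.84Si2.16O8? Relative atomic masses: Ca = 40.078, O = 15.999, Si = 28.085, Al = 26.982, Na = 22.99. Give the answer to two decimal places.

Formula mass = 0.16×22.99 + 0.84×40.078 + 1.84×26.982 + 2.16×28.085 + 8×15.999 = 275.646 g/mol, of which 3.678 g is Na.
So Na makes up 3.678/275.646 = 0.0133 of the mass, i.e. 1.33%.

1.33 mass %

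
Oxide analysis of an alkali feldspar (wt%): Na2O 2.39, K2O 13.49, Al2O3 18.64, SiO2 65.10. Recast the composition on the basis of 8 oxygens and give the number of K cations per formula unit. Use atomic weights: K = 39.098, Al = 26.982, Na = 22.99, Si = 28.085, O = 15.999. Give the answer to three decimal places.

Na2O: 2.39/61.979 = 0.03856 mol → 0.07712 mol Na, 0.03856 mol O.
K2O: 13.49/94.195 = 0.14321 mol → 0.28642 mol K, 0.14321 mol O.
Al2O3: 18.64/101.961 = 0.18281 mol → 0.36562 mol Al, 0.54843 mol O.
SiO2: 65.10/60.083 = 1.08350 mol → 1.08350 mol Si, 2.16700 mol O.
Total oxygen = 2.89720 mol. Normalization factor = 8/2.89720 = 2.76129.
K per 8 O = 0.28642 × 2.76129 = 0.791.

0.791 K apfu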